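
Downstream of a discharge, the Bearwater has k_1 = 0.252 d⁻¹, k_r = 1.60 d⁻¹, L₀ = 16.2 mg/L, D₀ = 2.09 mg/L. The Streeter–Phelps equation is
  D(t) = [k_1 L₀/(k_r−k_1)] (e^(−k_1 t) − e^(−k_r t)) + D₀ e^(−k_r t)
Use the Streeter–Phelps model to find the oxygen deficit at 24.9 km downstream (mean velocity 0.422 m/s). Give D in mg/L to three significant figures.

Travel time t = x/v = 24.9 km / (0.422 m/s) = 24900 m / 0.422 m/s = 59000 s = 0.6829 d.
k_1 L₀/(k_r−k_1) = 0.252×16.2/(1.60−0.252) = 4.082/1.348 = 3.028 mg/L.
e^(−k_1 t) = e^(−0.252×0.6829) = 0.8419; e^(−k_r t) = e^(−1.60×0.6829) = 0.3353.
D = 3.028 × (0.8419 − 0.3353) + 2.09 × 0.3353 = 1.534 + 0.7008 = 2.235 mg/L.

D ≈ 2.23 mg/L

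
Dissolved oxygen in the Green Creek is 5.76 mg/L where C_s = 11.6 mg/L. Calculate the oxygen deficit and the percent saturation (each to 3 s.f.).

D = C_s − C = 11.6 − 5.76 = 5.84 mg/L.
% saturation = 5.76/11.6 × 100 = 49.7 %.

D ≈ 5.84 mg/L; 49.7 % saturation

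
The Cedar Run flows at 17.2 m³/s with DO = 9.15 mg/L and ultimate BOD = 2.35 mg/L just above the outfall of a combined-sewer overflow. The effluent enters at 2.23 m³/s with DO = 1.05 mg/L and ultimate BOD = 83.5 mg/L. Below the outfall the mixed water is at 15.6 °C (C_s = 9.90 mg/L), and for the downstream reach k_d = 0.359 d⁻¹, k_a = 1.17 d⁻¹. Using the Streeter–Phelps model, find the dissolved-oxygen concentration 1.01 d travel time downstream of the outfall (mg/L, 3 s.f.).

Mixed DO = (17.2×9.15 + 2.23×1.05)/(17.2+2.23) = 159.7/19.43 = 8.220 mg/L.
Mixed L₀ = (17.2×2.35 + 2.23×83.5)/(19.43) = 226.6/19.43 = 11.66 mg/L.
Initial deficit D₀ = C_s − DO₀ = 9.90 − 8.220 = 1.680 mg/L.
D(1.01) = [0.359×11.66/(1.17−0.359)](e^(−0.359×1.01) − e^(−1.17×1.01)) + 1.680 e^(−1.17×1.01)
= 5.163 × (0.6959 − 0.3068) + 1.680 × 0.3068 = 2.524 mg/L.
DO = 9.90 − 2.524 = 7.376 mg/L.

DO ≈ 7.38 mg/L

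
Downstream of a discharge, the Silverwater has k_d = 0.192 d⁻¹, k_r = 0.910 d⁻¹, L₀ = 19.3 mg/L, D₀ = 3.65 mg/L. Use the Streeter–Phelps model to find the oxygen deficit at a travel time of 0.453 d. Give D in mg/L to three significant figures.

k_d L₀/(k_r−k_d) = 0.192×19.3/(0.910−0.192) = 3.706/0.7180 = 5.161 mg/L.
e^(−k_d t) = e^(−0.192×0.4530) = 0.9167; e^(−k_r t) = e^(−0.910×0.4530) = 0.6622.
D = 5.161 × (0.9167 − 0.6622) + 3.65 × 0.6622 = 1.314 + 2.417 = 3.731 mg/L.

D ≈ 3.73 mg/L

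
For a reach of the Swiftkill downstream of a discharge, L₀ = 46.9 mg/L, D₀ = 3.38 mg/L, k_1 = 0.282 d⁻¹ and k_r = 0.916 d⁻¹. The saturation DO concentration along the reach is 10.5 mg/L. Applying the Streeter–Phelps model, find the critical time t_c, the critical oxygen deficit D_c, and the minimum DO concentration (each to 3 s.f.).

With k_r/k_1 = 3.248 and 1 − D₀(k_r−k_1)/(k_1 L₀) = 0.8380,
t_c = ln(3.248 × 0.8380) / (0.916 − 0.282) = ln(2.722) / 0.6340 = 1.001/0.6340 = 1.579 d.
L(t_c) = L₀ e^(−k_1 t_c) = 46.9 × 0.6406 = 30.04 mg/L, and at the critical point k_r D_c = k_1 L, so D_c = (0.282/0.916) × 30.04 = 9.249 mg/L.
Minimum DO = C_s − D_c = 10.5 − 9.249 = 1.251 mg/L.

t_c ≈ 1.58 d; D_c ≈ 9.25 mg/L; min DO ≈ 1.25 mg/L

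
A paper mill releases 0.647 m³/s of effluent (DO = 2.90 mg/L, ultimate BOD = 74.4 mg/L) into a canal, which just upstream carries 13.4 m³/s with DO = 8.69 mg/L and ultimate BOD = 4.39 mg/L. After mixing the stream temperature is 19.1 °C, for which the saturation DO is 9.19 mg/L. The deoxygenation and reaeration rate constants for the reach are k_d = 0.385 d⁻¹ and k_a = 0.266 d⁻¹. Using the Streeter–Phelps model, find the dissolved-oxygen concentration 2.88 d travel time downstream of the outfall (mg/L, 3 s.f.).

Mixed DO = (13.4×8.69 + 0.647×2.90)/(13.4+0.647) = 118.3/14.05 = 8.423 mg/L.
Mixed L₀ = (13.4×4.39 + 0.647×74.4)/(14.05) = 107.0/14.05 = 7.615 mg/L.
Initial deficit D₀ = C_s − DO₀ = 9.19 − 8.423 = 0.7667 mg/L.
D(2.88) = [0.385×7.615/(0.266−0.385)](e^(−0.385×2.88) − e^(−0.266×2.88)) + 0.7667 e^(−0.266×2.88)
= -24.64 × (0.3300 − 0.4648) + 0.7667 × 0.4648 = 3.679 mg/L.
DO = 9.19 − 3.679 = 5.511 mg/L.

DO ≈ 5.51 mg/L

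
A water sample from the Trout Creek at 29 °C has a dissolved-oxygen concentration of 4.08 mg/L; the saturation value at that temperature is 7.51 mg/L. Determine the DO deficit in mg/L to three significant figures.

D = C_s − C = 7.51 − 4.08 = 3.43 mg/L.

D ≈ 3.43 mg/L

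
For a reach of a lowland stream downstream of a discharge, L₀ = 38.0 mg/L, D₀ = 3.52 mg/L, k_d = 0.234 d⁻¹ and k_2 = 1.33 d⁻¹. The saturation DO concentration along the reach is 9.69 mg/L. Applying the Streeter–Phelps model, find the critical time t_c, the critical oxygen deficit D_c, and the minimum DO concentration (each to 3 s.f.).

With k_2/k_d = 5.684 and 1 − D₀(k_2−k_d)/(k_d L₀) = 0.5661,
t_c = ln(5.684 × 0.5661) / (1.33 − 0.234) = ln(3.218) / 1.096 = 1.169/1.096 = 1.066 d.
D_c = (k_d/k_2) L₀ e^(−k_d t_c) = (0.234/1.33) × 38.0 × e^(−0.234×1.066) = 0.1759 × 38.0 × 0.7792 = 5.209 mg/L.
Minimum DO = C_s − D_c = 9.69 − 5.209 = 4.481 mg/L.

t_c ≈ 1.07 d; D_c ≈ 5.21 mg/L; min DO ≈ 4.48 mg/L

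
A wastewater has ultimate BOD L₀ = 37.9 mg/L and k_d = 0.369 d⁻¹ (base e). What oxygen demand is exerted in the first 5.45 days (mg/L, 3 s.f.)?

y_t = L₀(1 − e^(−k_d t)) = 37.9 × (1 − e^(−0.369×5.45))
= 37.9 × (1 − 0.1338) = 37.9 × 0.8662 = 32.83 mg/L.

y ≈ 32.8 mg/L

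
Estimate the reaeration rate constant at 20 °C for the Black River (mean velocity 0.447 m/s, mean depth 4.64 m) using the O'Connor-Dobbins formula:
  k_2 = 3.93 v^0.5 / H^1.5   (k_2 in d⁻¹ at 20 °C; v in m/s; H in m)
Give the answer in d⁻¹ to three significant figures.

k_2 ≈ 0.263 d⁻¹

k_2 = 3.93 × 0.447^0.5 / 4.64^1.5 = 3.93 × 0.6686 / 9.995 = 0.2629 d⁻¹.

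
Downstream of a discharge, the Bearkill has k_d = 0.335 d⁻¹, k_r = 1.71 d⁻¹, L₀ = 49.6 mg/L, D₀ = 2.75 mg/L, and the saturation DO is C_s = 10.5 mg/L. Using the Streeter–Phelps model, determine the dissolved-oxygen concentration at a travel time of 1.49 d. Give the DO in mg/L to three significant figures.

DO ≈ 3.89 mg/L

k_d L₀/(k_r−k_d) = 0.335×49.6/(1.71−0.335) = 16.62/1.375 = 12.08 mg/L.
e^(−k_d t) = e^(−0.335×1.490) = 0.6070; e^(−k_r t) = e^(−1.71×1.490) = 0.07825.
D = 12.08 × (0.6070 − 0.07825) + 2.75 × 0.07825 = 6.390 + 0.2152 = 6.605 mg/L.
DO = C_s − D = 10.5 − 6.605 = 3.895 mg/L.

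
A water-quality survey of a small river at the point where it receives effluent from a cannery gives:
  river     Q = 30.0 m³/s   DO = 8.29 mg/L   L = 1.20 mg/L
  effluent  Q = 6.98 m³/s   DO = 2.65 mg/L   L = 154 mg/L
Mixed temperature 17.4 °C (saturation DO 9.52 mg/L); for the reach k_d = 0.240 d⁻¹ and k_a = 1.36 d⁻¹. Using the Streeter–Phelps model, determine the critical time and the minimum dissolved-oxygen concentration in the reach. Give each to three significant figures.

Mixed DO = (30.0×8.29 + 6.98×2.65)/(30.0+6.98) = 267.2/36.98 = 7.225 mg/L.
Mixed L₀ = (30.0×1.20 + 6.98×154)/(36.98) = 1111/36.98 = 30.04 mg/L.
Initial deficit D₀ = C_s − DO₀ = 9.52 − 7.225 = 2.295 mg/L.
t_c = (1/1.120) ln[(1.36/0.240)(1 − 2.295×1.120/(0.240×30.04))] = 0.8929 × ln(3.647) = 1.155 d.
D_c = (0.240/1.36) × 30.04 × e^(−0.240×1.155) = 0.1765 × 30.04 × 0.7579 = 4.018 mg/L.
Minimum DO = 9.52 − 4.018 = 5.502 mg/L.

t_c ≈ 1.16 d; minimum DO ≈ 5.50 mg/L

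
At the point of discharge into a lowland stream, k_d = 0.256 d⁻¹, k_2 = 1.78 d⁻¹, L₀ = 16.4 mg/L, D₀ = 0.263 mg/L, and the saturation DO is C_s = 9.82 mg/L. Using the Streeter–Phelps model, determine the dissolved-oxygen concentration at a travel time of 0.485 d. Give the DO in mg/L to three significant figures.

DO ≈ 8.44 mg/L

k_d L₀/(k_2−k_d) = 0.256×16.4/(1.78−0.256) = 4.198/1.524 = 2.755 mg/L.
e^(−k_d t) = e^(−0.256×0.4850) = 0.8832; e^(−k_2 t) = e^(−1.78×0.4850) = 0.4218.
D = 2.755 × (0.8832 − 0.4218) + 0.263 × 0.4218 = 1.271 + 0.1109 = 1.382 mg/L.
DO = C_s − D = 9.82 − 1.382 = 8.438 mg/L.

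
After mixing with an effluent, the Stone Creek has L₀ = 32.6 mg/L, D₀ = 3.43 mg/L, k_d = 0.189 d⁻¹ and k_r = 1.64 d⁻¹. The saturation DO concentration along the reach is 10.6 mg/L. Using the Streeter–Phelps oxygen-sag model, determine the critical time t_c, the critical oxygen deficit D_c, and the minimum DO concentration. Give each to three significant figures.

t_c ≈ 0.353 d; D_c ≈ 3.51 mg/L; min DO ≈ 7.09 mg/L

At the critical point dD/dt = 0, so k_d L₀ e^(−k_d t) = k_r D. Substituting D(t) from the Streeter–Phelps equation and solving for t gives
t_c = ln[(k_r/k_d)(1 − D₀(k_r−k_d)/(k_d L₀))] / (k_r−k_d).
Here k_r−k_d = 1.451 d⁻¹ and 1 − D₀(k_r−k_d)/(k_d L₀) = 1 − 3.43×1.451/(0.189×32.6) = 0.1922, so
t_c = ln(8.677 × 0.1922) / 1.451 = 0.5117 / 1.451 = 0.3527 d.
D_c = (k_d/k_r) L₀ e^(−k_d t_c) = (0.189/1.64) × 32.6 × e^(−0.189×0.3527) = 0.1152 × 32.6 × 0.9355 = 3.515 mg/L.
Minimum DO = C_s − D_c = 10.6 − 3.515 = 7.085 mg/L.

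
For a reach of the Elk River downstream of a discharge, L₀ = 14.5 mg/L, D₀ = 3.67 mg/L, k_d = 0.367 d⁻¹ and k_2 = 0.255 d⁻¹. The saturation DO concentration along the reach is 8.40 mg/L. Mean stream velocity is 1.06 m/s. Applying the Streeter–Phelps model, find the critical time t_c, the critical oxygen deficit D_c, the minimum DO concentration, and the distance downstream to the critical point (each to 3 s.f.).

At the critical point dD/dt = 0, so k_d L₀ e^(−k_d t) = k_2 D. Substituting D(t) from the Streeter–Phelps equation and solving for t gives
t_c = ln[(k_2/k_d)(1 − D₀(k_2−k_d)/(k_d L₀))] / (k_2−k_d).
Here k_2−k_d = -0.1120 d⁻¹ and 1 − D₀(k_2−k_d)/(k_d L₀) = 1 − 3.67×-0.1120/(0.367×14.5) = 1.077, so
t_c = ln(0.6948 × 1.077) / -0.1120 = -0.2897 / -0.1120 = 2.587 d.
D_c = (k_d/k_2) L₀ e^(−k_d t_c) = (0.367/0.255) × 14.5 × e^(−0.367×2.587) = 1.439 × 14.5 × 0.3870 = 8.077 mg/L.
Minimum DO = C_s − D_c = 8.40 − 8.077 = 0.3233 mg/L.
x_c = v t_c = 1.06 m/s × 2.587 d × 86400 s/d = 236900 m ≈ 237 km.

t_c ≈ 2.59 d; D_c ≈ 8.08 mg/L; min DO ≈ 0.323 mg/L; x_c ≈ 237 km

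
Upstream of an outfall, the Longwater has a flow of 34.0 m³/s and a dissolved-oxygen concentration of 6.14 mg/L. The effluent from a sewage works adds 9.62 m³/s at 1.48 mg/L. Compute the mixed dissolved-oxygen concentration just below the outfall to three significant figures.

5.11 mg/L

Flow-weighted mixing: C = (Q_r C_r + Q_w C_w)/(Q_r + Q_w)
= (34.0×6.14 + 9.62×1.48)/(34.0 + 9.62) = 223.0/43.62 = 5.112 mg/L.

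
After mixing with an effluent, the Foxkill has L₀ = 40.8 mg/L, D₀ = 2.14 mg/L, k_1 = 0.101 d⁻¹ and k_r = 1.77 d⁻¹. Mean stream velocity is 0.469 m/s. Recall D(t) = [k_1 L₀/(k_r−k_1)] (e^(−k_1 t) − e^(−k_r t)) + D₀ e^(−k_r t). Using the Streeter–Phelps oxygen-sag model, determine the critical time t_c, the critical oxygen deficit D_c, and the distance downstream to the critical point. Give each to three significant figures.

t_c ≈ 0.508 d; D_c ≈ 2.21 mg/L; x_c ≈ 20.6 km

With k_r/k_1 = 17.52 and 1 − D₀(k_r−k_1)/(k_1 L₀) = 0.1333,
t_c = ln(17.52 × 0.1333) / (1.77 − 0.101) = ln(2.335) / 1.669 = 0.8482/1.669 = 0.5082 d.
L(t_c) = L₀ e^(−k_1 t_c) = 40.8 × 0.9500 = 38.76 mg/L, and at the critical point k_r D_c = k_1 L, so D_c = (0.101/1.77) × 38.76 = 2.212 mg/L.
x_c = v t_c = 0.469 m/s × 0.5082 d × 86400 s/d = 20590 m ≈ 20.6 km.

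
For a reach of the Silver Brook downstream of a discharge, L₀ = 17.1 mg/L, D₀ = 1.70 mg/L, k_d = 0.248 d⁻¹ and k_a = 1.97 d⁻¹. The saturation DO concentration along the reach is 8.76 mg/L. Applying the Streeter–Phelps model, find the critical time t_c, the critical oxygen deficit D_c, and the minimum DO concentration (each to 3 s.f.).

With k_a/k_d = 7.944 and 1 − D₀(k_a−k_d)/(k_d L₀) = 0.3097,
t_c = ln(7.944 × 0.3097) / (1.97 − 0.248) = ln(2.460) / 1.722 = 0.9002/1.722 = 0.5228 d.
D_c = (k_d/k_a) L₀ e^(−k_d t_c) = (0.248/1.97) × 17.1 × e^(−0.248×0.5228) = 0.1259 × 17.1 × 0.8784 = 1.891 mg/L.
Minimum DO = C_s − D_c = 8.76 − 1.891 = 6.869 mg/L.

t_c ≈ 0.523 d; D_c ≈ 1.89 mg/L; min DO ≈ 6.87 mg/L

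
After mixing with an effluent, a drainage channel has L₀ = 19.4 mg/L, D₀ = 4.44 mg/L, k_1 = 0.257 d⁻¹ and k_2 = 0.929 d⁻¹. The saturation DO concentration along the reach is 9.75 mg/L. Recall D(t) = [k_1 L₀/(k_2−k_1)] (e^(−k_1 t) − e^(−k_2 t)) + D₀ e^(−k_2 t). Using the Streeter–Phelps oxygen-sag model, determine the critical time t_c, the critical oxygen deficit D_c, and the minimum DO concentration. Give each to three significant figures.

t_c ≈ 0.555 d; D_c ≈ 4.65 mg/L; min DO ≈ 5.10 mg/L

With k_2/k_1 = 3.615 and 1 − D₀(k_2−k_1)/(k_1 L₀) = 0.4016,
t_c = ln(3.615 × 0.4016) / (0.929 − 0.257) = ln(1.452) / 0.6720 = 0.3726/0.6720 = 0.5545 d.
L(t_c) = L₀ e^(−k_1 t_c) = 19.4 × 0.8672 = 16.82 mg/L, and at the critical point k_2 D_c = k_1 L, so D_c = (0.257/0.929) × 16.82 = 4.654 mg/L.
Minimum DO = C_s − D_c = 9.75 − 4.654 = 5.096 mg/L.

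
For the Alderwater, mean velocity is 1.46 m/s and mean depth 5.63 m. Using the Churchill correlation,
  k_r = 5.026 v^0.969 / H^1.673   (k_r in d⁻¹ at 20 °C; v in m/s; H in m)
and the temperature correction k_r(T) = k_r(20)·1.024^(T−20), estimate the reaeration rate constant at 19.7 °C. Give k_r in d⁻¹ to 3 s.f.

k_r(20) = 5.026 × 1.46^0.969 / 5.63^1.673 = 5.026 × 1.443 / 18.01 = 0.4026 d⁻¹.
k_r(19.7) = 0.4026 × 1.024^(19.7−20) = 0.4026 × 0.9929 = 0.3998 d⁻¹.

k_r ≈ 0.400 d⁻¹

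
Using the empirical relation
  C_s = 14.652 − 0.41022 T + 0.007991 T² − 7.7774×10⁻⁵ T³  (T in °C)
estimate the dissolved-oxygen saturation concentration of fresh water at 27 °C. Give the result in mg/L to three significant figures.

C_s ≈ 7.87 mg/L

C_s = 14.652 − 0.41022×27 + 0.007991×27² − 7.7774×10⁻⁵×27³ = 7.871 mg/L.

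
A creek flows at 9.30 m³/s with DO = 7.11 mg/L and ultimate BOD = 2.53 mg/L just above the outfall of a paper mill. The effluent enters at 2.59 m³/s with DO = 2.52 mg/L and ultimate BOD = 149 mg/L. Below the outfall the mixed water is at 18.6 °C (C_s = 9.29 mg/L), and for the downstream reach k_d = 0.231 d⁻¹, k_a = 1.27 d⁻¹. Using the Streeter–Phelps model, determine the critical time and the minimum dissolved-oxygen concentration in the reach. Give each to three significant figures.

Mixed DO = (9.30×7.11 + 2.59×2.52)/(9.30+2.59) = 72.65/11.89 = 6.110 mg/L.
Mixed L₀ = (9.30×2.53 + 2.59×149)/(11.89) = 409.4/11.89 = 34.44 mg/L.
Initial deficit D₀ = C_s − DO₀ = 9.29 − 6.110 = 3.180 mg/L.
t_c = (1/1.039) ln[(1.27/0.231)(1 − 3.180×1.039/(0.231×34.44))] = 0.9625 × ln(3.214) = 1.124 d.
D_c = (0.231/1.27) × 34.44 × e^(−0.231×1.124) = 0.1819 × 34.44 × 0.7714 = 4.831 mg/L.
Minimum DO = 9.29 − 4.831 = 4.459 mg/L.

t_c ≈ 1.12 d; minimum DO ≈ 4.46 mg/L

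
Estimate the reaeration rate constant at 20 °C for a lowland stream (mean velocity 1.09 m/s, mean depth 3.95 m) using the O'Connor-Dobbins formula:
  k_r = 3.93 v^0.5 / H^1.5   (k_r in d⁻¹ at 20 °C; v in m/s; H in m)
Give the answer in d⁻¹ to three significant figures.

k_r = 3.93 × 1.09^0.5 / 3.95^1.5 = 3.93 × 1.044 / 7.850 = 0.5226 d⁻¹.

k_r ≈ 0.523 d⁻¹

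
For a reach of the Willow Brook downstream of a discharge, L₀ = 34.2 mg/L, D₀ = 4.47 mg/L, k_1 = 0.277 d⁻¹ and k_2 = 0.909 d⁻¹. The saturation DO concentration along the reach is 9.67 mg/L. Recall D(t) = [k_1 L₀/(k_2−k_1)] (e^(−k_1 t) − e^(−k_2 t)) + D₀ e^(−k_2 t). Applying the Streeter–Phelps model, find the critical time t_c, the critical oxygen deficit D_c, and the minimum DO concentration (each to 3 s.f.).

At the critical point dD/dt = 0, so k_1 L₀ e^(−k_1 t) = k_2 D. Substituting D(t) from the Streeter–Phelps equation and solving for t gives
t_c = ln[(k_2/k_1)(1 − D₀(k_2−k_1)/(k_1 L₀))] / (k_2−k_1).
Here k_2−k_1 = 0.6320 d⁻¹ and 1 − D₀(k_2−k_1)/(k_1 L₀) = 1 − 4.47×0.6320/(0.277×34.2) = 0.7018, so
t_c = ln(3.282 × 0.7018) / 0.6320 = 0.8342 / 0.6320 = 1.320 d.
D_c = (k_1/k_2) L₀ e^(−k_1 t_c) = (0.277/0.909) × 34.2 × e^(−0.277×1.320) = 0.3047 × 34.2 × 0.6938 = 7.230 mg/L.
Minimum DO = C_s − D_c = 9.67 − 7.230 = 2.440 mg/L.

t_c ≈ 1.32 d; D_c ≈ 7.23 mg/L; min DO ≈ 2.44 mg/L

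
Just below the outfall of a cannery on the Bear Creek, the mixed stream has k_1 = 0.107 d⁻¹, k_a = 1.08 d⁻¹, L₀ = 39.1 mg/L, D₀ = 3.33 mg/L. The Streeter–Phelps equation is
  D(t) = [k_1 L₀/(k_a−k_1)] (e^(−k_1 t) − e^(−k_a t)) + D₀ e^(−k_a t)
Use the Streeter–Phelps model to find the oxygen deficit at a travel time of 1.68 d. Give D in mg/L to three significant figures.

k_1 L₀/(k_a−k_1) = 0.107×39.1/(1.08−0.107) = 4.184/0.9730 = 4.300 mg/L.
e^(−k_1 t) = e^(−0.107×1.680) = 0.8355; e^(−k_a t) = e^(−1.08×1.680) = 0.1629.
D = 4.300 × (0.8355 − 0.1629) + 3.33 × 0.1629 = 2.892 + 0.5426 = 3.434 mg/L.

D ≈ 3.43 mg/L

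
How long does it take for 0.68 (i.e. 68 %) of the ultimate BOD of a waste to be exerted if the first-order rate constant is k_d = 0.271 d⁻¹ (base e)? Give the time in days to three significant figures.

y/L₀ = 1 − e^(−k_d t) = 0.68 ⇒ e^(−k_d t) = 0.320
t = −ln(0.320) / 0.271 = 1.139 / 0.271 = 4.205 d.

t ≈ 4.20 d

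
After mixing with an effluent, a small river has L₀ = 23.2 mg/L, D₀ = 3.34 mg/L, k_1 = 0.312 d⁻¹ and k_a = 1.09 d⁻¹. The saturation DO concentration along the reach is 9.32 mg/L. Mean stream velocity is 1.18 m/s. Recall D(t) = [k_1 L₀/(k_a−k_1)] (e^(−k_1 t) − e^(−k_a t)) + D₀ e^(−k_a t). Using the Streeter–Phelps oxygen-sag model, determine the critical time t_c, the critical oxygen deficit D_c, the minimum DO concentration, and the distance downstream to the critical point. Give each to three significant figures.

With k_a/k_1 = 3.494 and 1 − D₀(k_a−k_1)/(k_1 L₀) = 0.6410,
t_c = ln(3.494 × 0.6410) / (1.09 − 0.312) = ln(2.239) / 0.7780 = 0.8062/0.7780 = 1.036 d.
L(t_c) = L₀ e^(−k_1 t_c) = 23.2 × 0.7237 = 16.79 mg/L, and at the critical point k_a D_c = k_1 L, so D_c = (0.312/1.09) × 16.79 = 4.806 mg/L.
Minimum DO = C_s − D_c = 9.32 − 4.806 = 4.514 mg/L.
x_c = v t_c = 1.18 m/s × 1.036 d × 86400 s/d = 105600 m ≈ 106 km.

t_c ≈ 1.04 d; D_c ≈ 4.81 mg/L; min DO ≈ 4.51 mg/L; x_c ≈ 106 km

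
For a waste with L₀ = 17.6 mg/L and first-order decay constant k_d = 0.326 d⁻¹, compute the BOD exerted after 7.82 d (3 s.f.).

y_t = L₀(1 − e^(−k_d t)) = 17.6 × (1 − e^(−0.326×7.82))
= 17.6 × (1 − 0.07813) = 17.6 × 0.9219 = 16.22 mg/L.

y ≈ 16.2 mg/L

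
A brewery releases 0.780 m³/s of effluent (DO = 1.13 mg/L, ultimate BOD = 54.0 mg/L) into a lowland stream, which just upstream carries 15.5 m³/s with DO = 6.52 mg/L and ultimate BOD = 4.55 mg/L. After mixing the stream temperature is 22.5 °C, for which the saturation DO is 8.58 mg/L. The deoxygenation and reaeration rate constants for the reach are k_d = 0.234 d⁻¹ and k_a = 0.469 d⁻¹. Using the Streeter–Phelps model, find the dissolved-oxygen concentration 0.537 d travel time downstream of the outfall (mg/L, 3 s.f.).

Mixed DO = (15.5×6.52 + 0.780×1.13)/(15.5+0.780) = 101.9/16.28 = 6.262 mg/L.
Mixed L₀ = (15.5×4.55 + 0.780×54.0)/(16.28) = 112.6/16.28 = 6.919 mg/L.
Initial deficit D₀ = C_s − DO₀ = 8.58 − 6.262 = 2.318 mg/L.
D(0.537) = [0.234×6.919/(0.469−0.234)](e^(−0.234×0.537) − e^(−0.469×0.537)) + 2.318 e^(−0.469×0.537)
= 6.890 × (0.8819 − 0.7774) + 2.318 × 0.7774 = 2.522 mg/L.
DO = 8.58 − 2.522 = 6.058 mg/L.

DO ≈ 6.06 mg/L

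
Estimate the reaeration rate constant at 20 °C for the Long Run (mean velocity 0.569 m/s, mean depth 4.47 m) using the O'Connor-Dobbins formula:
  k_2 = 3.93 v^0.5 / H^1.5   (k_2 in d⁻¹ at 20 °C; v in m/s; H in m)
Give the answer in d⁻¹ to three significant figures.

k_2 ≈ 0.314 d⁻¹

k_2 = 3.93 × 0.569^0.5 / 4.47^1.5 = 3.93 × 0.7543 / 9.451 = 0.3137 d⁻¹.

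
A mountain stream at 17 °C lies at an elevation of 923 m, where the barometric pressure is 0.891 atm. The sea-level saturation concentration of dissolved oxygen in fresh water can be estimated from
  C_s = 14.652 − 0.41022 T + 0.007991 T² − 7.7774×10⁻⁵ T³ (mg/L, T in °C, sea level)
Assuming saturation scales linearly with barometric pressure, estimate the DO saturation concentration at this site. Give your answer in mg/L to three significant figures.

C_s ≈ 8.56 mg/L

At sea level: C_s = 14.652 − 0.41022×17 + 0.007991×17² − 7.7774×10⁻⁵×17³ = 9.606 mg/L.
Pressure correction: C_s' = 9.606 × 0.891 = 8.559 mg/L.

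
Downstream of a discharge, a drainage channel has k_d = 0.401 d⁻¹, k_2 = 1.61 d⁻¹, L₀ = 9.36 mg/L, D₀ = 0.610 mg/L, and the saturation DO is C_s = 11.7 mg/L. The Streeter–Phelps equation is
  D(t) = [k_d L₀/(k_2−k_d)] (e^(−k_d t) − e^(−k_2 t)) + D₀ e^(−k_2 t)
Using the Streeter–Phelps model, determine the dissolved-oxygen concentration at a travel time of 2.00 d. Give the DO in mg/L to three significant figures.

k_d L₀/(k_2−k_d) = 0.401×9.36/(1.61−0.401) = 3.753/1.209 = 3.105 mg/L.
e^(−k_d t) = e^(−0.401×2.000) = 0.4484; e^(−k_2 t) = e^(−1.61×2.000) = 0.03996.
D = 3.105 × (0.4484 − 0.03996) + 0.610 × 0.03996 = 1.268 + 0.02437 = 1.292 mg/L.
DO = C_s − D = 11.7 − 1.292 = 10.41 mg/L.

DO ≈ 10.4 mg/L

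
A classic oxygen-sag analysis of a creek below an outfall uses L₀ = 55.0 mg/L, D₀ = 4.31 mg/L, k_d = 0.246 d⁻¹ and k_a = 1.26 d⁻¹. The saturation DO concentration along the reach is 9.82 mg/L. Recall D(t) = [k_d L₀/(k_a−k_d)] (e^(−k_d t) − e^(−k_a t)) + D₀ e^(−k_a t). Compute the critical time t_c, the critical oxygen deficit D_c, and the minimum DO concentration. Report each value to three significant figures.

At the critical point dD/dt = 0, so k_d L₀ e^(−k_d t) = k_a D. Substituting D(t) from the Streeter–Phelps equation and solving for t gives
t_c = ln[(k_a/k_d)(1 − D₀(k_a−k_d)/(k_d L₀))] / (k_a−k_d).
Here k_a−k_d = 1.014 d⁻¹ and 1 − D₀(k_a−k_d)/(k_d L₀) = 1 − 4.31×1.014/(0.246×55.0) = 0.6770, so
t_c = ln(5.122 × 0.6770) / 1.014 = 1.243 / 1.014 = 1.226 d.
L(t_c) = L₀ e^(−k_d t_c) = 55.0 × 0.7396 = 40.68 mg/L, and at the critical point k_a D_c = k_d L, so D_c = (0.246/1.26) × 40.68 = 7.942 mg/L.
Minimum DO = C_s − D_c = 9.82 − 7.942 = 1.878 mg/L.

t_c ≈ 1.23 d; D_c ≈ 7.94 mg/L; min DO ≈ 1.88 mg/L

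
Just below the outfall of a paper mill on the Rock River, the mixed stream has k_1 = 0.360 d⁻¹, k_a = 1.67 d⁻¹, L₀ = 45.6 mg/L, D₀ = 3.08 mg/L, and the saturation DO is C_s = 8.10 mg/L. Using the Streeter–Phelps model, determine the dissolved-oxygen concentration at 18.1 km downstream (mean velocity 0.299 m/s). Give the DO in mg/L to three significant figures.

DO ≈ 1.30 mg/L

Travel time t = x/v = 18.1 km / (0.299 m/s) = 18100 m / 0.299 m/s = 60540 s = 0.7006 d.
k_1 L₀/(k_a−k_1) = 0.360×45.6/(1.67−0.360) = 16.42/1.310 = 12.53 mg/L.
e^(−k_1 t) = e^(−0.360×0.7006) = 0.7771; e^(−k_a t) = e^(−1.67×0.7006) = 0.3103.
D = 12.53 × (0.7771 − 0.3103) + 3.08 × 0.3103 = 5.849 + 0.9559 = 6.804 mg/L.
DO = C_s − D = 8.10 − 6.804 = 1.296 mg/L.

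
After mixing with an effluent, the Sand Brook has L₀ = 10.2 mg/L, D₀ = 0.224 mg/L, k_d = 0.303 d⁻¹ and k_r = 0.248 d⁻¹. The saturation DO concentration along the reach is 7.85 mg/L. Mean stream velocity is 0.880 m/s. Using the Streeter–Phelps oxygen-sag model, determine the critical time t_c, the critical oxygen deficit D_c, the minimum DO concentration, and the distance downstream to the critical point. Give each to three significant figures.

t_c ≈ 3.57 d; D_c ≈ 4.23 mg/L; min DO ≈ 3.62 mg/L; x_c ≈ 271 km

With k_r/k_d = 0.8185 and 1 − D₀(k_r−k_d)/(k_d L₀) = 1.004,
t_c = ln(0.8185 × 1.004) / (0.248 − 0.303) = ln(0.8217) / -0.05500 = -0.1963/-0.05500 = 3.570 d.
L(t_c) = L₀ e^(−k_d t_c) = 10.2 × 0.3391 = 3.458 mg/L, and at the critical point k_r D_c = k_d L, so D_c = (0.303/0.248) × 3.458 = 4.225 mg/L.
Minimum DO = C_s − D_c = 7.85 − 4.225 = 3.625 mg/L.
x_c = v t_c = 0.880 m/s × 3.570 d × 86400 s/d = 271400 m ≈ 271 km.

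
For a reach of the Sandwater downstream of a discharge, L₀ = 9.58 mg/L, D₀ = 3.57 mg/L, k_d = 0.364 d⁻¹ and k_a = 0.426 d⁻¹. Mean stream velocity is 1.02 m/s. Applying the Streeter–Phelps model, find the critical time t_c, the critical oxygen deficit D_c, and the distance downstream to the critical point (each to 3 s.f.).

At the critical point dD/dt = 0, so k_d L₀ e^(−k_d t) = k_a D. Substituting D(t) from the Streeter–Phelps equation and solving for t gives
t_c = ln[(k_a/k_d)(1 − D₀(k_a−k_d)/(k_d L₀))] / (k_a−k_d).
Here k_a−k_d = 0.06200 d⁻¹ and 1 − D₀(k_a−k_d)/(k_d L₀) = 1 − 3.57×0.06200/(0.364×9.58) = 0.9365, so
t_c = ln(1.170 × 0.9365) / 0.06200 = 0.09171 / 0.06200 = 1.479 d.
L(t_c) = L₀ e^(−k_d t_c) = 9.58 × 0.5837 = 5.592 mg/L, and at the critical point k_a D_c = k_d L, so D_c = (0.364/0.426) × 5.592 = 4.778 mg/L.
x_c = v t_c = 1.02 m/s × 1.479 d × 86400 s/d = 130400 m ≈ 130 km.

t_c ≈ 1.48 d; D_c ≈ 4.78 mg/L; x_c ≈ 130 km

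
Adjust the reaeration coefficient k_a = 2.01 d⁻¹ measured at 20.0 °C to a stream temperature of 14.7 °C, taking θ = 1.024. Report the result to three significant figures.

k_a(T₂) = k_a(T₁) · θ^(T₂−T₁) = 2.01 × 1.024^(14.7−20.0)
= 2.01 × 1.024^-5.30 = 2.01 × 0.8819 = 1.773 d⁻¹.

k_a ≈ 1.77 d⁻¹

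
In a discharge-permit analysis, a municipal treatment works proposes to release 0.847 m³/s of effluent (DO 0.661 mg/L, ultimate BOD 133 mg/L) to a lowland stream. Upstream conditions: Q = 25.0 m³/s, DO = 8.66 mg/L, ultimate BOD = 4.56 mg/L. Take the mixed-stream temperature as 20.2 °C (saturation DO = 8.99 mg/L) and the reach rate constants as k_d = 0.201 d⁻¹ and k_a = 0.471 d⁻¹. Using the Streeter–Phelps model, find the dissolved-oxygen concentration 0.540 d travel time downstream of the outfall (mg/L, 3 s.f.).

DO ≈ 7.74 mg/L

Mixed DO = (25.0×8.66 + 0.847×0.661)/(25.0+0.847) = 217.1/25.85 = 8.398 mg/L.
Mixed L₀ = (25.0×4.56 + 0.847×133)/(25.85) = 226.7/25.85 = 8.769 mg/L.
Initial deficit D₀ = C_s − DO₀ = 8.99 − 8.398 = 0.5921 mg/L.
D(0.540) = [0.201×8.769/(0.471−0.201)](e^(−0.201×0.540) − e^(−0.471×0.540)) + 0.5921 e^(−0.471×0.540)
= 6.528 × (0.8971 − 0.7754) + 0.5921 × 0.7754 = 1.254 mg/L.
DO = 8.99 − 1.254 = 7.736 mg/L.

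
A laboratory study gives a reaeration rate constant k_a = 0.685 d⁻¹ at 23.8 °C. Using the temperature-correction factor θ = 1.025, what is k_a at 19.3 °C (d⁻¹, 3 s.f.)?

k_a(T₂) = k_a(T₁) · θ^(T₂−T₁) = 0.685 × 1.025^(19.3−23.8)
= 0.685 × 1.025^-4.50 = 0.685 × 0.8948 = 0.6130 d⁻¹.

k_a ≈ 0.613 d⁻¹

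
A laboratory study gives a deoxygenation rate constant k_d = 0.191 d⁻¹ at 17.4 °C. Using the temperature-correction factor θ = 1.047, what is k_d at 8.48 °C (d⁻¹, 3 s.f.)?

k_d ≈ 0.127 d⁻¹

k_d(T₂) = k_d(T₁) · θ^(T₂−T₁) = 0.191 × 1.047^(8.48−17.4)
= 0.191 × 1.047^-8.92 = 0.191 × 0.6639 = 0.1268 d⁻¹.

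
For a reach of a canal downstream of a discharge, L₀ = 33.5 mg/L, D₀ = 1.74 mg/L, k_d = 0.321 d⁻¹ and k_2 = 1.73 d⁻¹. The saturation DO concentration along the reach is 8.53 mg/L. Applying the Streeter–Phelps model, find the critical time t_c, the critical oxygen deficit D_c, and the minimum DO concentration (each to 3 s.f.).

t_c = [1/(k_2−k_d)] ln[(k_2/k_d)(1 − D₀(k_2−k_d)/(k_d L₀))]
= [1/(1.73−0.321)] ln[(1.73/0.321)(1 − 1.74×1.409/(0.321×33.5))]
= (1/1.409) ln[5.389 × 0.7720] = 0.7097 × ln(4.161) = 0.7097 × 1.426 = 1.012 d.
L(t_c) = L₀ e^(−k_d t_c) = 33.5 × 0.7227 = 24.21 mg/L, and at the critical point k_2 D_c = k_d L, so D_c = (0.321/1.73) × 24.21 = 4.492 mg/L.
Minimum DO = C_s − D_c = 8.53 − 4.492 = 4.038 mg/L.

t_c ≈ 1.01 d; D_c ≈ 4.49 mg/L; min DO ≈ 4.04 mg/L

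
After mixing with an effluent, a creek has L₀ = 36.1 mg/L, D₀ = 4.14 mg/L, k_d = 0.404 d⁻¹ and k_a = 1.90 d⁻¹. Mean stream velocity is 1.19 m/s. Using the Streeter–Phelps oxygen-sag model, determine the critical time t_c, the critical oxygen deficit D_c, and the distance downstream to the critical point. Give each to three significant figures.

t_c ≈ 0.665 d; D_c ≈ 5.87 mg/L; x_c ≈ 68.4 km

With k_a/k_d = 4.703 and 1 − D₀(k_a−k_d)/(k_d L₀) = 0.5753,
t_c = ln(4.703 × 0.5753) / (1.90 − 0.404) = ln(2.706) / 1.496 = 0.9954/1.496 = 0.6654 d.
L(t_c) = L₀ e^(−k_d t_c) = 36.1 × 0.7643 = 27.59 mg/L, and at the critical point k_a D_c = k_d L, so D_c = (0.404/1.90) × 27.59 = 5.867 mg/L.
x_c = v t_c = 1.19 m/s × 0.6654 d × 86400 s/d = 68410 m ≈ 68.4 km.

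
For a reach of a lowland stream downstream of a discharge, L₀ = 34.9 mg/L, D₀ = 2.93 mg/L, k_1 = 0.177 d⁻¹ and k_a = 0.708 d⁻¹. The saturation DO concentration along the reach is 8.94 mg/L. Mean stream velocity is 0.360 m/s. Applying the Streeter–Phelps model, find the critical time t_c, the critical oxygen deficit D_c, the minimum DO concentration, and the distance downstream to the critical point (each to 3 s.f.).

t_c ≈ 2.06 d; D_c ≈ 6.05 mg/L; min DO ≈ 2.89 mg/L; x_c ≈ 64.2 km

At the critical point dD/dt = 0, so k_1 L₀ e^(−k_1 t) = k_a D. Substituting D(t) from the Streeter–Phelps equation and solving for t gives
t_c = ln[(k_a/k_1)(1 − D₀(k_a−k_1)/(k_1 L₀))] / (k_a−k_1).
Here k_a−k_1 = 0.5310 d⁻¹ and 1 − D₀(k_a−k_1)/(k_1 L₀) = 1 − 2.93×0.5310/(0.177×34.9) = 0.7481, so
t_c = ln(4.000 × 0.7481) / 0.5310 = 1.096 / 0.5310 = 2.064 d.
D_c = (k_1/k_a) L₀ e^(−k_1 t_c) = (0.177/0.708) × 34.9 × e^(−0.177×2.064) = 0.2500 × 34.9 × 0.6939 = 6.055 mg/L.
Minimum DO = C_s − D_c = 8.94 − 6.055 = 2.885 mg/L.
x_c = v t_c = 0.360 m/s × 2.064 d × 86400 s/d = 64210 m ≈ 64.2 km.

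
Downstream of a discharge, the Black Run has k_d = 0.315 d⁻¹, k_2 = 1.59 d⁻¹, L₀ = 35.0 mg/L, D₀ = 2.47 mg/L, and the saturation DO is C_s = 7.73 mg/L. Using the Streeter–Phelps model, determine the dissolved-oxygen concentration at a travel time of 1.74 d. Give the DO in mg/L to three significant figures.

k_d L₀/(k_2−k_d) = 0.315×35.0/(1.59−0.315) = 11.03/1.275 = 8.647 mg/L.
e^(−k_d t) = e^(−0.315×1.740) = 0.5780; e^(−k_2 t) = e^(−1.59×1.740) = 0.06288.
D = 8.647 × (0.5780 − 0.06288) + 2.47 × 0.06288 = 4.455 + 0.1553 = 4.610 mg/L.
DO = C_s − D = 7.73 − 4.610 = 3.120 mg/L.

DO ≈ 3.12 mg/L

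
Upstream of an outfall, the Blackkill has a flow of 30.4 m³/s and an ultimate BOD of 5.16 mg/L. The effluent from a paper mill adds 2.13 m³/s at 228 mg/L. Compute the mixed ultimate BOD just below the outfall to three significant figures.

19.8 mg/L

Flow-weighted mixing: C = (Q_r C_r + Q_w C_w)/(Q_r + Q_w)
= (30.4×5.16 + 2.13×228)/(30.4 + 2.13) = 642.5/32.53 = 19.75 mg/L.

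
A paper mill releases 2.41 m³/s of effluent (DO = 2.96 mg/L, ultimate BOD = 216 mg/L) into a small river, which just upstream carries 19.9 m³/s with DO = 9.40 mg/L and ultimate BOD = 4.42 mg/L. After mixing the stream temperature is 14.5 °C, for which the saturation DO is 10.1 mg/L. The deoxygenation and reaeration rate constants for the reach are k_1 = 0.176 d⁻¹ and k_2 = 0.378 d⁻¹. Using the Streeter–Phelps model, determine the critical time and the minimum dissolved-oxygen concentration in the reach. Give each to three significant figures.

t_c ≈ 3.48 d; minimum DO ≈ 3.22 mg/L

Mixed DO = (19.9×9.40 + 2.41×2.96)/(19.9+2.41) = 194.2/22.31 = 8.704 mg/L.
Mixed L₀ = (19.9×4.42 + 2.41×216)/(22.31) = 608.5/22.31 = 27.28 mg/L.
Initial deficit D₀ = C_s − DO₀ = 10.1 − 8.704 = 1.396 mg/L.
t_c = (1/0.2020) ln[(0.378/0.176)(1 − 1.396×0.2020/(0.176×27.28))] = 4.950 × ln(2.022) = 3.485 d.
D_c = (0.176/0.378) × 27.28 × e^(−0.176×3.485) = 0.4656 × 27.28 × 0.5416 = 6.878 mg/L.
Minimum DO = 10.1 − 6.878 = 3.222 mg/L.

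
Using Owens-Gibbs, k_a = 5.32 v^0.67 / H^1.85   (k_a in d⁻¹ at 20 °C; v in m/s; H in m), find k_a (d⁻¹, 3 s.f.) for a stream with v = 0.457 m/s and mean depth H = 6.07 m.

k_a ≈ 0.112 d⁻¹

k_a = 5.32 × 0.457^0.67 / 6.07^1.85 = 5.32 × 0.5918 / 28.11 = 0.1120 d⁻¹.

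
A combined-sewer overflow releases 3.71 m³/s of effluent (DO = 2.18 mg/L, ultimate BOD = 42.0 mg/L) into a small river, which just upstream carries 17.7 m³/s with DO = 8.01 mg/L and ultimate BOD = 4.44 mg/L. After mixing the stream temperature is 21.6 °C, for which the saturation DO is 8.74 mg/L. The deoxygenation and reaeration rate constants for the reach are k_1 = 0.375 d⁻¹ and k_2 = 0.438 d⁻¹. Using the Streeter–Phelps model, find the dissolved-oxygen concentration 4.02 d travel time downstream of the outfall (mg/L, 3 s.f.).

DO ≈ 5.21 mg/L

Mixed DO = (17.7×8.01 + 3.71×2.18)/(17.7+3.71) = 149.9/21.41 = 7.000 mg/L.
Mixed L₀ = (17.7×4.44 + 3.71×42.0)/(21.41) = 234.4/21.41 = 10.95 mg/L.
Initial deficit D₀ = C_s − DO₀ = 8.74 − 7.000 = 1.740 mg/L.
D(4.02) = [0.375×10.95/(0.438−0.375)](e^(−0.375×4.02) − e^(−0.438×4.02)) + 1.740 e^(−0.438×4.02)
= 65.17 × (0.2215 − 0.1719) + 1.740 × 0.1719 = 3.528 mg/L.
DO = 8.74 − 3.528 = 5.212 mg/L.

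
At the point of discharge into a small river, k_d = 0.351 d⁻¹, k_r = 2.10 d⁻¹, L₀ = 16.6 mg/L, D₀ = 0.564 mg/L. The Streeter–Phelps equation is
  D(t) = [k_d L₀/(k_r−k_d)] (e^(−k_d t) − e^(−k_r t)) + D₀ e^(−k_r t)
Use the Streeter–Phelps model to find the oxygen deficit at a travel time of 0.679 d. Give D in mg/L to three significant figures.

k_d L₀/(k_r−k_d) = 0.351×16.6/(2.10−0.351) = 5.827/1.749 = 3.331 mg/L.
e^(−k_d t) = e^(−0.351×0.6790) = 0.7879; e^(−k_r t) = e^(−2.10×0.6790) = 0.2403.
D = 3.331 × (0.7879 − 0.2403) + 0.564 × 0.2403 = 1.824 + 0.1355 = 1.960 mg/L.

D ≈ 1.96 mg/L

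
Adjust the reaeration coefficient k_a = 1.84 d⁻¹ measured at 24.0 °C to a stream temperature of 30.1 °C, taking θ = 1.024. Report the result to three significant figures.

k_a(T₂) = k_a(T₁) · θ^(T₂−T₁) = 1.84 × 1.024^(30.1−24.0)
= 1.84 × 1.024^6.10 = 1.84 × 1.156 = 2.126 d⁻¹.

k_a ≈ 2.13 d⁻¹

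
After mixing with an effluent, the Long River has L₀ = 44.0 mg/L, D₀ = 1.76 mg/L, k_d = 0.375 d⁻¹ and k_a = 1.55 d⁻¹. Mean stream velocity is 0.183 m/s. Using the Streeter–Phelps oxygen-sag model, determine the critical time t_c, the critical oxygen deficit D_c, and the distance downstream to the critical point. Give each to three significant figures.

At the critical point dD/dt = 0, so k_d L₀ e^(−k_d t) = k_a D. Substituting D(t) from the Streeter–Phelps equation and solving for t gives
t_c = ln[(k_a/k_d)(1 − D₀(k_a−k_d)/(k_d L₀))] / (k_a−k_d).
Here k_a−k_d = 1.175 d⁻¹ and 1 − D₀(k_a−k_d)/(k_d L₀) = 1 − 1.76×1.175/(0.375×44.0) = 0.8747, so
t_c = ln(4.133 × 0.8747) / 1.175 = 1.285 / 1.175 = 1.094 d.
L(t_c) = L₀ e^(−k_d t_c) = 44.0 × 0.6635 = 29.20 mg/L, and at the critical point k_a D_c = k_d L, so D_c = (0.375/1.55) × 29.20 = 7.064 mg/L.
x_c = v t_c = 0.183 m/s × 1.094 d × 86400 s/d = 17290 m ≈ 17.3 km.

t_c ≈ 1.09 d; D_c ≈ 7.06 mg/L; x_c ≈ 17.3 km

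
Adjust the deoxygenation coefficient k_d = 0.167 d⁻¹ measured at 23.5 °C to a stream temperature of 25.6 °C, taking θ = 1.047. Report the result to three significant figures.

k_d ≈ 0.184 d⁻¹

k_d(T₂) = k_d(T₁) · θ^(T₂−T₁) = 0.167 × 1.047^(25.6−23.5)
= 0.167 × 1.047^2.10 = 0.167 × 1.101 = 0.1839 d⁻¹.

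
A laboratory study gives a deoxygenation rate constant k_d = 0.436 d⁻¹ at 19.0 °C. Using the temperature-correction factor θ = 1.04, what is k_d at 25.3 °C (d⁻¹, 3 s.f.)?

k_d ≈ 0.558 d⁻¹

k_d(T₂) = k_d(T₁) · θ^(T₂−T₁) = 0.436 × 1.04^(25.3−19.0)
= 0.436 × 1.04^6.30 = 0.436 × 1.280 = 0.5582 d⁻¹.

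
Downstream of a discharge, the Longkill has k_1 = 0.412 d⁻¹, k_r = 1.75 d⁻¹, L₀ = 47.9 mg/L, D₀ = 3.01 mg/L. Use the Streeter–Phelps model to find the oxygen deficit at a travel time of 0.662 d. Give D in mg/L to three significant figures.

D ≈ 7.54 mg/L

k_1 L₀/(k_r−k_1) = 0.412×47.9/(1.75−0.412) = 19.73/1.338 = 14.75 mg/L.
e^(−k_1 t) = e^(−0.412×0.6620) = 0.7613; e^(−k_r t) = e^(−1.75×0.6620) = 0.3140.
D = 14.75 × (0.7613 − 0.3140) + 3.01 × 0.3140 = 6.598 + 0.9450 = 7.543 mg/L.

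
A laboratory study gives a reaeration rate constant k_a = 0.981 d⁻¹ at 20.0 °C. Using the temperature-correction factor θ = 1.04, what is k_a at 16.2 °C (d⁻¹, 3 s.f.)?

k_a(T₂) = k_a(T₁) · θ^(T₂−T₁) = 0.981 × 1.04^(16.2−20.0)
= 0.981 × 1.04^-3.80 = 0.981 × 0.8615 = 0.8452 d⁻¹.

k_a ≈ 0.845 d⁻¹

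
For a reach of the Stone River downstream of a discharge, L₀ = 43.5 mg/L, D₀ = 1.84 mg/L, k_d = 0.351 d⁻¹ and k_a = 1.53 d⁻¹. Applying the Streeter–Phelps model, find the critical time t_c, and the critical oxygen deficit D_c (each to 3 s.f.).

At the critical point dD/dt = 0, so k_d L₀ e^(−k_d t) = k_a D. Substituting D(t) from the Streeter–Phelps equation and solving for t gives
t_c = ln[(k_a/k_d)(1 − D₀(k_a−k_d)/(k_d L₀))] / (k_a−k_d).
Here k_a−k_d = 1.179 d⁻¹ and 1 − D₀(k_a−k_d)/(k_d L₀) = 1 − 1.84×1.179/(0.351×43.5) = 0.8579, so
t_c = ln(4.359 × 0.8579) / 1.179 = 1.319 / 1.179 = 1.119 d.
D_c = (k_d/k_a) L₀ e^(−k_d t_c) = (0.351/1.53) × 43.5 × e^(−0.351×1.119) = 0.2294 × 43.5 × 0.6752 = 6.739 mg/L.

t_c ≈ 1.12 d; D_c ≈ 6.74 mg/L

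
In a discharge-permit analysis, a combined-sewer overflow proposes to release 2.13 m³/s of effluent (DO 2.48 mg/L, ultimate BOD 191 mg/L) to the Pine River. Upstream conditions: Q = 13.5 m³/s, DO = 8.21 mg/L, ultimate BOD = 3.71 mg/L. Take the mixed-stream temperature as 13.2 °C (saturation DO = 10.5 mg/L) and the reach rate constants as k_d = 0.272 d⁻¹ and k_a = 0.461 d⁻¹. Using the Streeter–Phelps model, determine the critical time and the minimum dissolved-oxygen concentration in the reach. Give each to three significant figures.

Mixed DO = (13.5×8.21 + 2.13×2.48)/(13.5+2.13) = 116.1/15.63 = 7.429 mg/L.
Mixed L₀ = (13.5×3.71 + 2.13×191)/(15.63) = 456.9/15.63 = 29.23 mg/L.
Initial deficit D₀ = C_s − DO₀ = 10.5 − 7.429 = 3.071 mg/L.
t_c = (1/0.1890) ln[(0.461/0.272)(1 − 3.071×0.1890/(0.272×29.23))] = 5.291 × ln(1.571) = 2.390 d.
D_c = (0.272/0.461) × 29.23 × e^(−0.272×2.390) = 0.5900 × 29.23 × 0.5219 = 9.002 mg/L.
Minimum DO = 10.5 − 9.002 = 1.498 mg/L.

t_c ≈ 2.39 d; minimum DO ≈ 1.50 mg/L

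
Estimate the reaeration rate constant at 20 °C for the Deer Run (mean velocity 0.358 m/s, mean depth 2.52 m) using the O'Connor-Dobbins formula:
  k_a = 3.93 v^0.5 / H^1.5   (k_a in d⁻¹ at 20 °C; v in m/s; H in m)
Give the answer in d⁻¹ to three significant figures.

k_a = 3.93 × 0.358^0.5 / 2.52^1.5 = 3.93 × 0.5983 / 4.000 = 0.5878 d⁻¹.

k_a ≈ 0.588 d⁻¹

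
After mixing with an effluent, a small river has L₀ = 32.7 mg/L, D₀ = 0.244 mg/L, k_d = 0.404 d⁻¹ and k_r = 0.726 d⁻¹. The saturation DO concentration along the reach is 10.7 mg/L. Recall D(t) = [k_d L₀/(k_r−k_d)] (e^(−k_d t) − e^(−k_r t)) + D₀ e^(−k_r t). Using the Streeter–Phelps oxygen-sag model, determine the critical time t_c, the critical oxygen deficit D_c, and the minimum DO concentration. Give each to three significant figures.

t_c ≈ 1.80 d; D_c ≈ 8.79 mg/L; min DO ≈ 1.91 mg/L

t_c = [1/(k_r−k_d)] ln[(k_r/k_d)(1 − D₀(k_r−k_d)/(k_d L₀))]
= [1/(0.726−0.404)] ln[(0.726/0.404)(1 − 0.244×0.3220/(0.404×32.7))]
= (1/0.3220) ln[1.797 × 0.9941] = 3.106 × ln(1.786) = 3.106 × 0.5802 = 1.802 d.
D_c = (k_d/k_r) L₀ e^(−k_d t_c) = (0.404/0.726) × 32.7 × e^(−0.404×1.802) = 0.5565 × 32.7 × 0.4829 = 8.787 mg/L.
Minimum DO = C_s − D_c = 10.7 − 8.787 = 1.913 mg/L.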